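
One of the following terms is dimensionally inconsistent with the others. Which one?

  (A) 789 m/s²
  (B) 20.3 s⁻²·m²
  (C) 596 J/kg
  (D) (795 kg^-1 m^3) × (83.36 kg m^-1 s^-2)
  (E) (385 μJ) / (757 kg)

In SI base units:
  (A) m·s⁻²
  (B) m²·s⁻²
  (C) J·kg⁻¹ = N·m·kg⁻¹ = m²·s⁻²
  (D) [kg⁻¹·m³] · [kg·m⁻¹·s⁻²] = m²·s⁻²
  (E) [kg·m²·s⁻²] / [kg] = m²·s⁻²
All reduce to m²·s⁻² except (A), which is m·s⁻².

(A)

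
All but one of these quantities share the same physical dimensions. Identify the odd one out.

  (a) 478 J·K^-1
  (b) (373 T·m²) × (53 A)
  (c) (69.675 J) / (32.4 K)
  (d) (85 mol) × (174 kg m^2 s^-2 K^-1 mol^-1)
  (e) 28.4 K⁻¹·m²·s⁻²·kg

(b)

Reduce each to base SI dimensions:
  (a) J·K⁻¹ = N·m·K⁻¹ = kg·m²·s⁻²·K⁻¹
  (b) [kg·m²·s⁻²·A⁻¹] · [A] = kg·m²·s⁻²
  (c) [kg·m²·s⁻²] / [K] = kg·m²·s⁻²·K⁻¹
  (d) [mol] · [kg·m²·s⁻²·K⁻¹·mol⁻¹] = kg·m²·s⁻²·K⁻¹
  (e) kg·m²·s⁻²·K⁻¹
All reduce to kg·m²·s⁻²·K⁻¹ except (b), which is kg·m²·s⁻².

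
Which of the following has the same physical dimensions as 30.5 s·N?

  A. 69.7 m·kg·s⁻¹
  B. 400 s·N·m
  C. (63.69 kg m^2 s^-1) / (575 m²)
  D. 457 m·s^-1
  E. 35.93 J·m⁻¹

Reference: N·s = kg·m·s⁻²·s = kg·m·s⁻¹.
Each option:
  A. kg·m·s⁻¹  ← same
  B. N·m·s = kg·m·s⁻²·m·s = kg·m²·s⁻¹
  C. [kg·m²·s⁻¹] / [m²] = kg·s⁻¹
  D. m·s⁻¹
  E. J·m⁻¹ = N·m·m⁻¹ = kg·m·s⁻²
Only A. matches kg·m·s⁻¹.

A.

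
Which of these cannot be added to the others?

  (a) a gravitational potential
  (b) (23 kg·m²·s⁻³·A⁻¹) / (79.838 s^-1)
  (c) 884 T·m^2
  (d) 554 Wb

(a)

Work out the base dimensions of each:
  (a) [gravitational potential] = m²·s⁻²
  (b) [kg·m²·s⁻³·A⁻¹] / [s⁻¹] = kg·m²·s⁻²·A⁻¹
  (c) T·m² = Wb·m⁻²·m² = kg·m²·s⁻²·A⁻¹
  (d) Wb = V·s = kg·m²·s⁻²·A⁻¹
All reduce to kg·m²·s⁻²·A⁻¹ except (a), which is m²·s⁻².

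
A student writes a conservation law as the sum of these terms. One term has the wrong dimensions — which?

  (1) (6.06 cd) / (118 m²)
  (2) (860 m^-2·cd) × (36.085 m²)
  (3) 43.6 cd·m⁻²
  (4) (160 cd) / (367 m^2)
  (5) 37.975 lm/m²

In SI base units:
  (1) [cd] / [m²] = m⁻²·cd
  (2) [m⁻²·cd] · [m²] = cd
  (3) cd·m⁻² = m⁻²·cd
  (4) [cd] / [m²] = m⁻²·cd
  (5) lm·m⁻² = cd·m⁻² = m⁻²·cd
All reduce to m⁻²·cd except (2), which is cd.

(2)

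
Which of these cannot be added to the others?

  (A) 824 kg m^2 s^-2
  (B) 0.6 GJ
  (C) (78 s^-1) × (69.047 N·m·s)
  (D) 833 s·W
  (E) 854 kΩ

(E)

Dimensions:
  (A) kg·m²·s⁻²
  (B) J = N·m = kg·m²·s⁻²
  (C) [s⁻¹] · [kg·m²·s⁻¹] = kg·m²·s⁻²
  (D) W·s = J·s⁻¹·s = kg·m²·s⁻²
  (E) Ω = V·A⁻¹ = kg·m²·s⁻³·A⁻²
All reduce to kg·m²·s⁻² except (E), which is kg·m²·s⁻³·A⁻².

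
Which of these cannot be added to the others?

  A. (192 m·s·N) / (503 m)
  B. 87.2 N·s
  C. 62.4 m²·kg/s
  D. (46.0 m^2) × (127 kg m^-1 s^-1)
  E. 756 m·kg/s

C.

Expand each in SI base units:
  A. [kg·m²·s⁻¹] / [m] = kg·m·s⁻¹
  B. N·s = kg·m·s⁻²·s = kg·m·s⁻¹
  C. kg·m²·s⁻¹
  D. [m²] · [kg·m⁻¹·s⁻¹] = kg·m·s⁻¹
  E. kg·m·s⁻¹
All reduce to kg·m·s⁻¹ except C., which is kg·m²·s⁻¹.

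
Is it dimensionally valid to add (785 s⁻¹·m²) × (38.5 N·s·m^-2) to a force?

Expand each in SI base units:
  (785 s⁻¹·m²) × (38.5 N·s·m^-2):  [m²·s⁻¹] · [kg·m⁻¹·s⁻¹] = kg·m·s⁻²
  a force:  [force] = kg·m·s⁻²
Both are kg·m·s⁻², so they have the same dimensions and can be added.

Yes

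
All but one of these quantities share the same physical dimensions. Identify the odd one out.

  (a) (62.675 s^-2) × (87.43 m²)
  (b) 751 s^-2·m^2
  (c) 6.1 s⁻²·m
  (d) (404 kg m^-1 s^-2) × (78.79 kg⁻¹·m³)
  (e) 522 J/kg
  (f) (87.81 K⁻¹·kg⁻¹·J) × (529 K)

(c)

Expand each in SI base units:
  (a) [s⁻²] · [m²] = m²·s⁻²
  (b) m²·s⁻²
  (c) m·s⁻²
  (d) [kg·m⁻¹·s⁻²] · [kg⁻¹·m³] = m²·s⁻²
  (e) J·kg⁻¹ = N·m·kg⁻¹ = m²·s⁻²
  (f) [m²·s⁻²·K⁻¹] · [K] = m²·s⁻²
All reduce to m²·s⁻² except (c), which is m·s⁻².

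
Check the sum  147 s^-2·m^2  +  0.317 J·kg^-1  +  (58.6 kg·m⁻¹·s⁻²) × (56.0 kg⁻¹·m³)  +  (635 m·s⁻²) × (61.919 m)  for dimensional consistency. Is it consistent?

Yes

Dimensions:
  147 s^-2·m^2:  m²·s⁻²
  0.317 J·kg^-1:  J·kg⁻¹ = N·m·kg⁻¹ = m²·s⁻²
  (58.6 kg·m⁻¹·s⁻²) × (56.0 kg⁻¹·m³):  [kg·m⁻¹·s⁻²] · [kg⁻¹·m³] = m²·s⁻²
  (635 m·s⁻²) × (61.919 m):  [m·s⁻²] · [m] = m²·s⁻²
Every term reduces to m²·s⁻².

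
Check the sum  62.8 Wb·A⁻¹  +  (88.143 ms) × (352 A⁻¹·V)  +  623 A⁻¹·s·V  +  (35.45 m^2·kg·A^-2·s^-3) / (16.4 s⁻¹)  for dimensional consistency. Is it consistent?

Yes

Dimensions:
  62.8 Wb·A⁻¹:  Wb·A⁻¹ = V·s·A⁻¹ = kg·m²·s⁻²·A⁻²
  (88.143 ms) × (352 A⁻¹·V):  [s] · [kg·m²·s⁻³·A⁻²] = kg·m²·s⁻²·A⁻²
  623 A⁻¹·s·V:  V·s·A⁻¹ = J·C⁻¹·s·A⁻¹ = kg·m²·s⁻²·A⁻²
  (35.45 m^2·kg·A^-2·s^-3) / (16.4 s⁻¹):  [kg·m²·s⁻³·A⁻²] / [s⁻¹] = kg·m²·s⁻²·A⁻²
Every term reduces to kg·m²·s⁻²·A⁻².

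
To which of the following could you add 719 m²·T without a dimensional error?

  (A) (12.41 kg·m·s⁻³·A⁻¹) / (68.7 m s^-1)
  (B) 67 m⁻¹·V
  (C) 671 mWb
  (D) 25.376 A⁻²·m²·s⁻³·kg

Reference: T·m² = Wb·m⁻²·m² = kg·m²·s⁻²·A⁻¹.
Each option:
  (A) [kg·m·s⁻³·A⁻¹] / [m·s⁻¹] = kg·s⁻²·A⁻¹
  (B) V·m⁻¹ = J·C⁻¹·m⁻¹ = kg·m·s⁻³·A⁻¹
  (C) Wb = V·s = kg·m²·s⁻²·A⁻¹  ← same
  (D) kg·m²·s⁻³·A⁻²
Only (C) matches kg·m²·s⁻²·A⁻¹.

(C)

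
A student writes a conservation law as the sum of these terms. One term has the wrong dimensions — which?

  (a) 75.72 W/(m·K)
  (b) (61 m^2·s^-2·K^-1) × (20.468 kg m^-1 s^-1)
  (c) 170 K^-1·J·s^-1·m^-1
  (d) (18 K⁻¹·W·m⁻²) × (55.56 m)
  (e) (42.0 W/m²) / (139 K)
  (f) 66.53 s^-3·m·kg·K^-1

Reduce each to base SI dimensions:
  (a) W·m⁻¹·K⁻¹ = J·s⁻¹·m⁻¹·K⁻¹ = kg·m·s⁻³·K⁻¹
  (b) [m²·s⁻²·K⁻¹] · [kg·m⁻¹·s⁻¹] = kg·m·s⁻³·K⁻¹
  (c) J·s⁻¹·m⁻¹·K⁻¹ = N·m·s⁻¹·m⁻¹·K⁻¹ = kg·m·s⁻³·K⁻¹
  (d) [kg·s⁻³·K⁻¹] · [m] = kg·m·s⁻³·K⁻¹
  (e) [kg·s⁻³] / [K] = kg·s⁻³·K⁻¹
  (f) kg·m·s⁻³·K⁻¹
All reduce to kg·m·s⁻³·K⁻¹ except (e), which is kg·s⁻³·K⁻¹.

(e)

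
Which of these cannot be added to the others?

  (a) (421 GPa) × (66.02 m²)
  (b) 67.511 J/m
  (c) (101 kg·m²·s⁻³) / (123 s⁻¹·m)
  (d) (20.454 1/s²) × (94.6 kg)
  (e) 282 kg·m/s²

Expand each in SI base units:
  (a) [kg·m⁻¹·s⁻²] · [m²] = kg·m·s⁻²
  (b) J·m⁻¹ = N·m·m⁻¹ = kg·m·s⁻²
  (c) [kg·m²·s⁻³] / [m·s⁻¹] = kg·m·s⁻²
  (d) [s⁻²] · [kg] = kg·s⁻²
  (e) kg·m·s⁻²
All reduce to kg·m·s⁻² except (d), which is kg·s⁻².

(d)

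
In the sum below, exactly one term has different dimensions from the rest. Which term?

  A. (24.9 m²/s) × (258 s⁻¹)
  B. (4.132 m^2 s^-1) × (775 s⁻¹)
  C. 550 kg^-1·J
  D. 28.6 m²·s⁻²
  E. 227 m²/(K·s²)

Dimensions:
  A. [m²·s⁻¹] · [s⁻¹] = m²·s⁻²
  B. [m²·s⁻¹] · [s⁻¹] = m²·s⁻²
  C. J·kg⁻¹ = N·m·kg⁻¹ = m²·s⁻²
  D. m²·s⁻²
  E. m²·s⁻²·K⁻¹
All reduce to m²·s⁻² except E., which is m²·s⁻²·K⁻¹.

E.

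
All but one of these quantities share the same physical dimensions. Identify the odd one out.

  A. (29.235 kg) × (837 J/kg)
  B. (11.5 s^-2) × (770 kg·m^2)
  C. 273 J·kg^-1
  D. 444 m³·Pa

Expand each in SI base units:
  A. [kg] · [m²·s⁻²] = kg·m²·s⁻²
  B. [s⁻²] · [kg·m²] = kg·m²·s⁻²
  C. J·kg⁻¹ = N·m·kg⁻¹ = m²·s⁻²
  D. Pa·m³ = N·m⁻²·m³ = kg·m²·s⁻²
All reduce to kg·m²·s⁻² except C., which is m²·s⁻².

C.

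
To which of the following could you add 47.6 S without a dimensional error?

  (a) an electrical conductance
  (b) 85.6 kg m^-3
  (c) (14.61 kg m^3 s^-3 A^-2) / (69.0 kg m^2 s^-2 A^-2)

(a)

Reference: S = Ω⁻¹ = kg⁻¹·m⁻²·s³·A².
Each option:
  (a) [electrical conductance] = kg⁻¹·m⁻²·s³·A²  ← same
  (b) kg·m⁻³
  (c) [kg·m³·s⁻³·A⁻²] / [kg·m²·s⁻²·A⁻²] = m·s⁻¹
Only (a) matches kg⁻¹·m⁻²·s³·A².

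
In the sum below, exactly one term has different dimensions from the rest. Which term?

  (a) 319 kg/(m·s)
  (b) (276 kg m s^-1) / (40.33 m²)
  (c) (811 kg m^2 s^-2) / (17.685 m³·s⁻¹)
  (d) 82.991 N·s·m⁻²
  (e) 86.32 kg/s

Reduce each to base SI dimensions:
  (a) kg·m⁻¹·s⁻¹
  (b) [kg·m·s⁻¹] / [m²] = kg·m⁻¹·s⁻¹
  (c) [kg·m²·s⁻²] / [m³·s⁻¹] = kg·m⁻¹·s⁻¹
  (d) N·s·m⁻² = kg·m·s⁻²·s·m⁻² = kg·m⁻¹·s⁻¹
  (e) kg·s⁻¹
All reduce to kg·m⁻¹·s⁻¹ except (e), which is kg·s⁻¹.

(e)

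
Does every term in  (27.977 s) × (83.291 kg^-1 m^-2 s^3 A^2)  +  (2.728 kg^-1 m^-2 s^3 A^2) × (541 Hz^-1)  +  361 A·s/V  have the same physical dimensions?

Yes

Expand each in SI base units:
  (27.977 s) × (83.291 kg^-1 m^-2 s^3 A^2):  [s] · [kg⁻¹·m⁻²·s³·A²] = kg⁻¹·m⁻²·s⁴·A²
  (2.728 kg^-1 m^-2 s^3 A^2) × (541 Hz^-1):  [kg⁻¹·m⁻²·s³·A²] · [s] = kg⁻¹·m⁻²·s⁴·A²
  361 A·s/V:  A·s·V⁻¹ = A·s·(J·C⁻¹)⁻¹ = kg⁻¹·m⁻²·s⁴·A²
Every term reduces to kg⁻¹·m⁻²·s⁴·A².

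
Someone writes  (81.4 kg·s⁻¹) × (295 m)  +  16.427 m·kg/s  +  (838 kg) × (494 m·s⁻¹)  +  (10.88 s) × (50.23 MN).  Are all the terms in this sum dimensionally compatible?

In SI base units:
  (81.4 kg·s⁻¹) × (295 m):  [kg·s⁻¹] · [m] = kg·m·s⁻¹
  16.427 m·kg/s:  kg·m·s⁻¹
  (838 kg) × (494 m·s⁻¹):  [kg] · [m·s⁻¹] = kg·m·s⁻¹
  (10.88 s) × (50.23 MN):  [s] · [kg·m·s⁻²] = kg·m·s⁻¹
Every term reduces to kg·m·s⁻¹.

Yes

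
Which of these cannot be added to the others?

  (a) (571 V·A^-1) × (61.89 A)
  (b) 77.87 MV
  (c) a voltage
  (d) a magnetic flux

Expand each in SI base units:
  (a) [kg·m²·s⁻³·A⁻²] · [A] = kg·m²·s⁻³·A⁻¹
  (b) V = J·C⁻¹ = kg·m²·s⁻³·A⁻¹
  (c) [voltage] = kg·m²·s⁻³·A⁻¹
  (d) [magnetic flux] = kg·m²·s⁻²·A⁻¹
All reduce to kg·m²·s⁻³·A⁻¹ except (d), which is kg·m²·s⁻²·A⁻¹.

(d)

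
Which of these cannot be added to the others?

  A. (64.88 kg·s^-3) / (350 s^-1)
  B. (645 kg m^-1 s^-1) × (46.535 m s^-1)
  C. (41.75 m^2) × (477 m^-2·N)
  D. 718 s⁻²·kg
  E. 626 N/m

C.

Work out the base dimensions of each:
  A. [kg·s⁻³] / [s⁻¹] = kg·s⁻²
  B. [kg·m⁻¹·s⁻¹] · [m·s⁻¹] = kg·s⁻²
  C. [m²] · [kg·m⁻¹·s⁻²] = kg·m·s⁻²
  D. kg·s⁻²
  E. N·m⁻¹ = kg·m·s⁻²·m⁻¹ = kg·s⁻²
All reduce to kg·s⁻² except C., which is kg·m·s⁻².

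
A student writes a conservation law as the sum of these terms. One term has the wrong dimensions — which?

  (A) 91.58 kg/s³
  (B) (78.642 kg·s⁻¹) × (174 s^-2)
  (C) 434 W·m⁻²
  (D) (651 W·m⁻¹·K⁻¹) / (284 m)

(D)

Expand each in SI base units:
  (A) kg·s⁻³
  (B) [kg·s⁻¹] · [s⁻²] = kg·s⁻³
  (C) W·m⁻² = J·s⁻¹·m⁻² = kg·s⁻³
  (D) [kg·m·s⁻³·K⁻¹] / [m] = kg·s⁻³·K⁻¹
All reduce to kg·s⁻³ except (D), which is kg·s⁻³·K⁻¹.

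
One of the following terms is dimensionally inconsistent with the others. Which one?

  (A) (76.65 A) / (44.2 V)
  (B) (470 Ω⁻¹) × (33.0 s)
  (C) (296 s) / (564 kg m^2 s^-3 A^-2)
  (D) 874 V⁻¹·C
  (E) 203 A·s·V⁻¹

(A)

Expand each in SI base units:
  (A) [A] / [kg·m²·s⁻³·A⁻¹] = kg⁻¹·m⁻²·s³·A²
  (B) [kg⁻¹·m⁻²·s³·A²] · [s] = kg⁻¹·m⁻²·s⁴·A²
  (C) [s] / [kg·m²·s⁻³·A⁻²] = kg⁻¹·m⁻²·s⁴·A²
  (D) C·V⁻¹ = s·A·(J·C⁻¹)⁻¹ = kg⁻¹·m⁻²·s⁴·A²
  (E) A·s·V⁻¹ = A·s·(J·C⁻¹)⁻¹ = kg⁻¹·m⁻²·s⁴·A²
All reduce to kg⁻¹·m⁻²·s⁴·A² except (A), which is kg⁻¹·m⁻²·s³·A².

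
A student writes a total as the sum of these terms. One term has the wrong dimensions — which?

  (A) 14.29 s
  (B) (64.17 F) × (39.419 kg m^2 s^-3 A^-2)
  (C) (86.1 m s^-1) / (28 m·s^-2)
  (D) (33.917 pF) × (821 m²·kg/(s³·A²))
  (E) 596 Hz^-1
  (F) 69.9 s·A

In SI base units:
  (A) s
  (B) [kg⁻¹·m⁻²·s⁴·A²] · [kg·m²·s⁻³·A⁻²] = s
  (C) [m·s⁻¹] / [m·s⁻²] = s
  (D) [kg⁻¹·m⁻²·s⁴·A²] · [kg·m²·s⁻³·A⁻²] = s
  (E) Hz⁻¹ = (s⁻¹)⁻¹ = s
  (F) A·s = s·A
All reduce to s except (F), which is s·A.

(F)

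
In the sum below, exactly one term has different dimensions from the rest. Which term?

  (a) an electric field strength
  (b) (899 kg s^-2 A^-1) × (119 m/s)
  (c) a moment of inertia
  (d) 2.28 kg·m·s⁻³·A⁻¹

(c)

In SI base units:
  (a) [electric field strength] = kg·m·s⁻³·A⁻¹
  (b) [kg·s⁻²·A⁻¹] · [m·s⁻¹] = kg·m·s⁻³·A⁻¹
  (c) [moment of inertia] = kg·m²
  (d) kg·m·s⁻³·A⁻¹
All reduce to kg·m·s⁻³·A⁻¹ except (c), which is kg·m².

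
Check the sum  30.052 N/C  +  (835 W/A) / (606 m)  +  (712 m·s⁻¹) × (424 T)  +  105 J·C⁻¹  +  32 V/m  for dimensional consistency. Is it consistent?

No

Work out the base dimensions of each:
  30.052 N/C:  N·C⁻¹ = kg·m·s⁻²·(s·A)⁻¹ = kg·m·s⁻³·A⁻¹
  (835 W/A) / (606 m):  [kg·m²·s⁻³·A⁻¹] / [m] = kg·m·s⁻³·A⁻¹
  (712 m·s⁻¹) × (424 T):  [m·s⁻¹] · [kg·s⁻²·A⁻¹] = kg·m·s⁻³·A⁻¹
  105 J·C⁻¹:  J·C⁻¹ = N·m·(s·A)⁻¹ = kg·m²·s⁻³·A⁻¹
  32 V/m:  V·m⁻¹ = J·C⁻¹·m⁻¹ = kg·m·s⁻³·A⁻¹
The terms do not share a single dimension (kg·m²·s⁻³·A⁻¹ vs kg·m·s⁻³·A⁻¹).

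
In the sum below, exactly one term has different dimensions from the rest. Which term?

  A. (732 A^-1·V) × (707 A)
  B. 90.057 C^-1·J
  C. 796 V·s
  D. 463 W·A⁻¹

C.

Reduce each to base SI dimensions:
  A. [kg·m²·s⁻³·A⁻²] · [A] = kg·m²·s⁻³·A⁻¹
  B. J·C⁻¹ = N·m·(s·A)⁻¹ = kg·m²·s⁻³·A⁻¹
  C. V·s = J·C⁻¹·s = kg·m²·s⁻²·A⁻¹
  D. W·A⁻¹ = J·s⁻¹·A⁻¹ = kg·m²·s⁻³·A⁻¹
All reduce to kg·m²·s⁻³·A⁻¹ except C., which is kg·m²·s⁻²·A⁻¹.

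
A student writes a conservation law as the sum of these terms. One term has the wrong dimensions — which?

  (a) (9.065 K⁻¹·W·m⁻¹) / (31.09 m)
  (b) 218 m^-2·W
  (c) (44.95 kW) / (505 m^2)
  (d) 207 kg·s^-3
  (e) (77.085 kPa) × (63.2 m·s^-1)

(a)

Work out the base dimensions of each:
  (a) [kg·m·s⁻³·K⁻¹] / [m] = kg·s⁻³·K⁻¹
  (b) W·m⁻² = J·s⁻¹·m⁻² = kg·s⁻³
  (c) [kg·m²·s⁻³] / [m²] = kg·s⁻³
  (d) kg·s⁻³
  (e) [kg·m⁻¹·s⁻²] · [m·s⁻¹] = kg·s⁻³
All reduce to kg·s⁻³ except (a), which is kg·s⁻³·K⁻¹.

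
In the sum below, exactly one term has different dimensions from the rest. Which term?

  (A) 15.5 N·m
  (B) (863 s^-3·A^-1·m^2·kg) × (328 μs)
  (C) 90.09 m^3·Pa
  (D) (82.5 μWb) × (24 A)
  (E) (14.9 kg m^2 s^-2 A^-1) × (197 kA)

(B)

Work out the base dimensions of each:
  (A) N·m = kg·m·s⁻²·m = kg·m²·s⁻²
  (B) [kg·m²·s⁻³·A⁻¹] · [s] = kg·m²·s⁻²·A⁻¹
  (C) Pa·m³ = N·m⁻²·m³ = kg·m²·s⁻²
  (D) [kg·m²·s⁻²·A⁻¹] · [A] = kg·m²·s⁻²
  (E) [kg·m²·s⁻²·A⁻¹] · [A] = kg·m²·s⁻²
All reduce to kg·m²·s⁻² except (B), which is kg·m²·s⁻²·A⁻¹.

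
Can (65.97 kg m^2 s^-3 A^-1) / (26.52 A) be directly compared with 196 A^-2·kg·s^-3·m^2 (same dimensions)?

Yes

Reduce each to base SI dimensions:
  (65.97 kg m^2 s^-3 A^-1) / (26.52 A):  [kg·m²·s⁻³·A⁻¹] / [A] = kg·m²·s⁻³·A⁻²
  196 A^-2·kg·s^-3·m^2:  kg·m²·s⁻³·A⁻²
Both are kg·m²·s⁻³·A⁻², so they have the same dimensions and can be added.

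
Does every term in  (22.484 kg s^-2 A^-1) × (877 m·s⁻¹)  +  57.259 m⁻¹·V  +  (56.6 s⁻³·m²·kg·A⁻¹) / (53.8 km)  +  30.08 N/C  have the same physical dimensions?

Yes

Dimensions:
  (22.484 kg s^-2 A^-1) × (877 m·s⁻¹):  [kg·s⁻²·A⁻¹] · [m·s⁻¹] = kg·m·s⁻³·A⁻¹
  57.259 m⁻¹·V:  V·m⁻¹ = J·C⁻¹·m⁻¹ = kg·m·s⁻³·A⁻¹
  (56.6 s⁻³·m²·kg·A⁻¹) / (53.8 km):  [kg·m²·s⁻³·A⁻¹] / [m] = kg·m·s⁻³·A⁻¹
  30.08 N/C:  N·C⁻¹ = kg·m·s⁻²·(s·A)⁻¹ = kg·m·s⁻³·A⁻¹
Every term reduces to kg·m·s⁻³·A⁻¹.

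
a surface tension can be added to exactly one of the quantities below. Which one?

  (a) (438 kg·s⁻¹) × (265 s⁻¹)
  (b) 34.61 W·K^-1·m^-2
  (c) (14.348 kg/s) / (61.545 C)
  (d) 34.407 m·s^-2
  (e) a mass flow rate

Reference: [surface tension] = kg·s⁻².
Each option:
  (a) [kg·s⁻¹] · [s⁻¹] = kg·s⁻²  ← same
  (b) W·m⁻²·K⁻¹ = J·s⁻¹·m⁻²·K⁻¹ = kg·s⁻³·K⁻¹
  (c) [kg·s⁻¹] / [s·A] = kg·s⁻²·A⁻¹
  (d) m·s⁻²
  (e) [mass flow rate] = kg·s⁻¹
Only (a) matches kg·s⁻².

(a)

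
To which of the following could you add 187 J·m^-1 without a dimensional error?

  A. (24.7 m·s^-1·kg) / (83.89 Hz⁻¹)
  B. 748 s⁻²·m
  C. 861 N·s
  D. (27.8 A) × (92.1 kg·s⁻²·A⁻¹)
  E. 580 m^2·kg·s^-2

Reference: J·m⁻¹ = N·m·m⁻¹ = kg·m·s⁻².
Each option:
  A. [kg·m·s⁻¹] / [s] = kg·m·s⁻²  ← same
  B. m·s⁻²
  C. N·s = kg·m·s⁻²·s = kg·m·s⁻¹
  D. [A] · [kg·s⁻²·A⁻¹] = kg·s⁻²
  E. kg·m²·s⁻²
Only A. matches kg·m·s⁻².

A.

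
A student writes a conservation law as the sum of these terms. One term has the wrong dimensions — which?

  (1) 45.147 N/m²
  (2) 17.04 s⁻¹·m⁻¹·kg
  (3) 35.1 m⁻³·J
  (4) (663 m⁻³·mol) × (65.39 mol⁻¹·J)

Work out the base dimensions of each:
  (1) N·m⁻² = kg·m·s⁻²·m⁻² = kg·m⁻¹·s⁻²
  (2) kg·m⁻¹·s⁻¹
  (3) J·m⁻³ = N·m·m⁻³ = kg·m⁻¹·s⁻²
  (4) [m⁻³·mol] · [kg·m²·s⁻²·mol⁻¹] = kg·m⁻¹·s⁻²
All reduce to kg·m⁻¹·s⁻² except (2), which is kg·m⁻¹·s⁻¹.

(2)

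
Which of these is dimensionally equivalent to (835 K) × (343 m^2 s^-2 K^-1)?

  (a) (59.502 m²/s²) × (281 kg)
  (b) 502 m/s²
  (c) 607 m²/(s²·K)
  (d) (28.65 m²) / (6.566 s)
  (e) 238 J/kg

(e)

Reference: [K] · [m²·s⁻²·K⁻¹] = m²·s⁻².
Each option:
  (a) [m²·s⁻²] · [kg] = kg·m²·s⁻²
  (b) m·s⁻²
  (c) m²·s⁻²·K⁻¹
  (d) [m²] / [s] = m²·s⁻¹
  (e) J·kg⁻¹ = N·m·kg⁻¹ = m²·s⁻²  ← same
Only (e) matches m²·s⁻².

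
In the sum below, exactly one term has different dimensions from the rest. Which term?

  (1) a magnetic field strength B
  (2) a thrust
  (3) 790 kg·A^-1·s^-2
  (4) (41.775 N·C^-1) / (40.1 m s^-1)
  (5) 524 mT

Expand each in SI base units:
  (1) [magnetic field strength B] = kg·s⁻²·A⁻¹
  (2) [thrust] = kg·m·s⁻²
  (3) kg·s⁻²·A⁻¹
  (4) [kg·m·s⁻³·A⁻¹] / [m·s⁻¹] = kg·s⁻²·A⁻¹
  (5) T = Wb·m⁻² = kg·s⁻²·A⁻¹
All reduce to kg·s⁻²·A⁻¹ except (2), which is kg·m·s⁻².

(2)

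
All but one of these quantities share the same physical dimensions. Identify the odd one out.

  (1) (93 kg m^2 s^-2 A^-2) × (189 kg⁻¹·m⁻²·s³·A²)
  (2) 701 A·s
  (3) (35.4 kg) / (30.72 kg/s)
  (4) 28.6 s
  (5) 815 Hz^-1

Expand each in SI base units:
  (1) [kg·m²·s⁻²·A⁻²] · [kg⁻¹·m⁻²·s³·A²] = s
  (2) A·s = s·A
  (3) [kg] / [kg·s⁻¹] = s
  (4) s
  (5) Hz⁻¹ = (s⁻¹)⁻¹ = s
All reduce to s except (2), which is s·A.

(2)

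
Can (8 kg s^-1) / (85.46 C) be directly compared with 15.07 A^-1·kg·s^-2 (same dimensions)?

Yes

In SI base units:
  (8 kg s^-1) / (85.46 C):  [kg·s⁻¹] / [s·A] = kg·s⁻²·A⁻¹
  15.07 A^-1·kg·s^-2:  kg·s⁻²·A⁻¹
Both are kg·s⁻²·A⁻¹, so they have the same dimensions and can be added.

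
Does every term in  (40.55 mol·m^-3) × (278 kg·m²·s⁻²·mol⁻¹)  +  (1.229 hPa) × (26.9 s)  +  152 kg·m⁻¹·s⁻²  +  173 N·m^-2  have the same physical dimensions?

Dimensions:
  (40.55 mol·m^-3) × (278 kg·m²·s⁻²·mol⁻¹):  [m⁻³·mol] · [kg·m²·s⁻²·mol⁻¹] = kg·m⁻¹·s⁻²
  (1.229 hPa) × (26.9 s):  [kg·m⁻¹·s⁻²] · [s] = kg·m⁻¹·s⁻¹
  152 kg·m⁻¹·s⁻²:  kg·m⁻¹·s⁻²
  173 N·m^-2:  N·m⁻² = kg·m·s⁻²·m⁻² = kg·m⁻¹·s⁻²
The terms do not share a single dimension (kg·m⁻¹·s⁻² vs kg·m⁻¹·s⁻¹).

No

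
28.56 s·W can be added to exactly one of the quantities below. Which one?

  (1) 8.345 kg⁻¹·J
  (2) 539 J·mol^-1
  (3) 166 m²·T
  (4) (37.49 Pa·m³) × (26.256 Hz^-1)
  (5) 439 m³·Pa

(5)

Reference: W·s = J·s⁻¹·s = kg·m²·s⁻².
Each option:
  (1) J·kg⁻¹ = N·m·kg⁻¹ = m²·s⁻²
  (2) J·mol⁻¹ = N·m·mol⁻¹ = kg·m²·s⁻²·mol⁻¹
  (3) T·m² = Wb·m⁻²·m² = kg·m²·s⁻²·A⁻¹
  (4) [kg·m²·s⁻²] · [s] = kg·m²·s⁻¹
  (5) Pa·m³ = N·m⁻²·m³ = kg·m²·s⁻²  ← same
Only (5) matches kg·m²·s⁻².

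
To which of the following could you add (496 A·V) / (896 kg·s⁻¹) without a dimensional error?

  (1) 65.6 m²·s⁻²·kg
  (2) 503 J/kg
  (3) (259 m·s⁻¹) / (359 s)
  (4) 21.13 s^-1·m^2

(2)

Reference: [kg·m²·s⁻³] / [kg·s⁻¹] = m²·s⁻².
Each option:
  (1) kg·m²·s⁻²
  (2) J·kg⁻¹ = N·m·kg⁻¹ = m²·s⁻²  ← same
  (3) [m·s⁻¹] / [s] = m·s⁻²
  (4) m²·s⁻¹
Only (2) matches m²·s⁻².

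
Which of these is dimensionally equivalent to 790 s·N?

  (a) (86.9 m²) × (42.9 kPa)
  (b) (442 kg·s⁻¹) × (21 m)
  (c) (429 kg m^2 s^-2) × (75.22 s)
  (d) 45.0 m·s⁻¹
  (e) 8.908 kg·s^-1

Reference: N·s = kg·m·s⁻²·s = kg·m·s⁻¹.
Each option:
  (a) [m²] · [kg·m⁻¹·s⁻²] = kg·m·s⁻²
  (b) [kg·s⁻¹] · [m] = kg·m·s⁻¹  ← same
  (c) [kg·m²·s⁻²] · [s] = kg·m²·s⁻¹
  (d) m·s⁻¹
  (e) kg·s⁻¹
Only (b) matches kg·m·s⁻¹.

(b)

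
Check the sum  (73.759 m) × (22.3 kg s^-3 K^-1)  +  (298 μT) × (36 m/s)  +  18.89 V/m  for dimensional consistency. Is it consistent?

Work out the base dimensions of each:
  (73.759 m) × (22.3 kg s^-3 K^-1):  [m] · [kg·s⁻³·K⁻¹] = kg·m·s⁻³·K⁻¹
  (298 μT) × (36 m/s):  [kg·s⁻²·A⁻¹] · [m·s⁻¹] = kg·m·s⁻³·A⁻¹
  18.89 V/m:  V·m⁻¹ = J·C⁻¹·m⁻¹ = kg·m·s⁻³·A⁻¹
The terms do not share a single dimension (kg·m·s⁻³·A⁻¹ vs kg·m·s⁻³·K⁻¹).

No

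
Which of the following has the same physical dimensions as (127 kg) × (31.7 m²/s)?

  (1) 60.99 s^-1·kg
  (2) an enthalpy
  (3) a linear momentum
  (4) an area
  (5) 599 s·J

(5)

Reference: [kg] · [m²·s⁻¹] = kg·m²·s⁻¹.
Each option:
  (1) kg·s⁻¹
  (2) [enthalpy] = kg·m²·s⁻²
  (3) [linear momentum] = kg·m·s⁻¹
  (4) [area] = m²
  (5) J·s = N·m·s = kg·m²·s⁻¹  ← same
Only (5) matches kg·m²·s⁻¹.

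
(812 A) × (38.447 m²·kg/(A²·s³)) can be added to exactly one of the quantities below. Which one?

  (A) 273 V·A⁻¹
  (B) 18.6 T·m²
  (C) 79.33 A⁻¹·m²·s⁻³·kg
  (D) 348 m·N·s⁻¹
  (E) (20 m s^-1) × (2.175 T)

Reference: [A] · [kg·m²·s⁻³·A⁻²] = kg·m²·s⁻³·A⁻¹.
Each option:
  (A) V·A⁻¹ = J·C⁻¹·A⁻¹ = kg·m²·s⁻³·A⁻²
  (B) T·m² = Wb·m⁻²·m² = kg·m²·s⁻²·A⁻¹
  (C) kg·m²·s⁻³·A⁻¹  ← same
  (D) N·m·s⁻¹ = kg·m·s⁻²·m·s⁻¹ = kg·m²·s⁻³
  (E) [m·s⁻¹] · [kg·s⁻²·A⁻¹] = kg·m·s⁻³·A⁻¹
Only (C) matches kg·m²·s⁻³·A⁻¹.

(C)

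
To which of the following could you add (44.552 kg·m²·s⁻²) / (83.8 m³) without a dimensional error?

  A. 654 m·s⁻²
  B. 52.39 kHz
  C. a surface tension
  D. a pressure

Reference: [kg·m²·s⁻²] / [m³] = kg·m⁻¹·s⁻².
Each option:
  A. m·s⁻²
  B. Hz = s⁻¹
  C. [surface tension] = kg·s⁻²
  D. [pressure] = kg·m⁻¹·s⁻²  ← same
Only D. matches kg·m⁻¹·s⁻².

D.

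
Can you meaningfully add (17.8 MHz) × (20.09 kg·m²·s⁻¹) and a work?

Dimensions:
  (17.8 MHz) × (20.09 kg·m²·s⁻¹):  [s⁻¹] · [kg·m²·s⁻¹] = kg·m²·s⁻²
  a work:  [work] = kg·m²·s⁻²
Both are kg·m²·s⁻², so they have the same dimensions and can be added.

Yes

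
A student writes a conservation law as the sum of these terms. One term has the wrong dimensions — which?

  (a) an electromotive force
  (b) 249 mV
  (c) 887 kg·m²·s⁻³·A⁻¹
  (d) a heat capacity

Dimensions:
  (a) [electromotive force] = kg·m²·s⁻³·A⁻¹
  (b) V = J·C⁻¹ = kg·m²·s⁻³·A⁻¹
  (c) kg·m²·s⁻³·A⁻¹
  (d) [heat capacity] = kg·m²·s⁻²·K⁻¹
All reduce to kg·m²·s⁻³·A⁻¹ except (d), which is kg·m²·s⁻²·K⁻¹.

(d)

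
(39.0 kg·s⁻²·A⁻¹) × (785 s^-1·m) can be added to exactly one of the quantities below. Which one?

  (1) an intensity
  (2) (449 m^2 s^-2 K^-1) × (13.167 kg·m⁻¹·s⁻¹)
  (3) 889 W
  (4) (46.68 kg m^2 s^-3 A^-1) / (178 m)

Reference: [kg·s⁻²·A⁻¹] · [m·s⁻¹] = kg·m·s⁻³·A⁻¹.
Each option:
  (1) [intensity] = kg·s⁻³
  (2) [m²·s⁻²·K⁻¹] · [kg·m⁻¹·s⁻¹] = kg·m·s⁻³·K⁻¹
  (3) W = J·s⁻¹ = kg·m²·s⁻³
  (4) [kg·m²·s⁻³·A⁻¹] / [m] = kg·m·s⁻³·A⁻¹  ← same
Only (4) matches kg·m·s⁻³·A⁻¹.

(4)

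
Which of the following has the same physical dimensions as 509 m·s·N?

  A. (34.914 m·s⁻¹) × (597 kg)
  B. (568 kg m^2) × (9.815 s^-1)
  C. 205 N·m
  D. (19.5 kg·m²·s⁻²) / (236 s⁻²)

B.

Reference: N·m·s = kg·m·s⁻²·m·s = kg·m²·s⁻¹.
Each option:
  A. [m·s⁻¹] · [kg] = kg·m·s⁻¹
  B. [kg·m²] · [s⁻¹] = kg·m²·s⁻¹  ← same
  C. N·m = kg·m·s⁻²·m = kg·m²·s⁻²
  D. [kg·m²·s⁻²] / [s⁻²] = kg·m²
Only B. matches kg·m²·s⁻¹.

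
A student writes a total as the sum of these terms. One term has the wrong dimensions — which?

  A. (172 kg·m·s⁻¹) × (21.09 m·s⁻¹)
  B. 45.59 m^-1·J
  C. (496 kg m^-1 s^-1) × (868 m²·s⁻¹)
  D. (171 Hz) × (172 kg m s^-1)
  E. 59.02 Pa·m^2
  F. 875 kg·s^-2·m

A.

In SI base units:
  A. [kg·m·s⁻¹] · [m·s⁻¹] = kg·m²·s⁻²
  B. J·m⁻¹ = N·m·m⁻¹ = kg·m·s⁻²
  C. [kg·m⁻¹·s⁻¹] · [m²·s⁻¹] = kg·m·s⁻²
  D. [s⁻¹] · [kg·m·s⁻¹] = kg·m·s⁻²
  E. Pa·m² = N·m⁻²·m² = kg·m·s⁻²
  F. kg·m·s⁻²
All reduce to kg·m·s⁻² except A., which is kg·m²·s⁻².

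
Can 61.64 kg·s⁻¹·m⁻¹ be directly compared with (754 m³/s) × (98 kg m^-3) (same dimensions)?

Expand each in SI base units:
  61.64 kg·s⁻¹·m⁻¹:  kg·m⁻¹·s⁻¹
  (754 m³/s) × (98 kg m^-3):  [m³·s⁻¹] · [kg·m⁻³] = kg·s⁻¹
kg·m⁻¹·s⁻¹ ≠ kg·s⁻¹, so they cannot be added.

No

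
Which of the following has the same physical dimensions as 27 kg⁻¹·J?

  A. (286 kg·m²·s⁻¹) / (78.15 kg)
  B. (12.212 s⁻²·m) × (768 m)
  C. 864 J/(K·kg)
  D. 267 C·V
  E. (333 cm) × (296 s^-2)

Reference: J·kg⁻¹ = N·m·kg⁻¹ = m²·s⁻².
Each option:
  A. [kg·m²·s⁻¹] / [kg] = m²·s⁻¹
  B. [m·s⁻²] · [m] = m²·s⁻²  ← same
  C. J·kg⁻¹·K⁻¹ = N·m·kg⁻¹·K⁻¹ = m²·s⁻²·K⁻¹
  D. C·V = s·A·J·C⁻¹ = kg·m²·s⁻²
  E. [m] · [s⁻²] = m·s⁻²
Only B. matches m²·s⁻².

B.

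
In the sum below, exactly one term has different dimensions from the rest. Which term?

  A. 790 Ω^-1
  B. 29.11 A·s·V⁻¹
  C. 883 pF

A.

Work out the base dimensions of each:
  A. Ω⁻¹ = (V·A⁻¹)⁻¹ = kg⁻¹·m⁻²·s³·A²
  B. A·s·V⁻¹ = A·s·(J·C⁻¹)⁻¹ = kg⁻¹·m⁻²·s⁴·A²
  C. F = C·V⁻¹ = kg⁻¹·m⁻²·s⁴·A²
All reduce to kg⁻¹·m⁻²·s⁴·A² except A., which is kg⁻¹·m⁻²·s³·A².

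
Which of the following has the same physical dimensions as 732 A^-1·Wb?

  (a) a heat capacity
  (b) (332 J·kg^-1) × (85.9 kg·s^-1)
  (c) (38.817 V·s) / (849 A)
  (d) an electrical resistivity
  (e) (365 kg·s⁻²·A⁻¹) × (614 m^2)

Reference: Wb·A⁻¹ = V·s·A⁻¹ = kg·m²·s⁻²·A⁻².
Each option:
  (a) [heat capacity] = kg·m²·s⁻²·K⁻¹
  (b) [m²·s⁻²] · [kg·s⁻¹] = kg·m²·s⁻³
  (c) [kg·m²·s⁻²·A⁻¹] / [A] = kg·m²·s⁻²·A⁻²  ← same
  (d) [electrical resistivity] = kg·m³·s⁻³·A⁻²
  (e) [kg·s⁻²·A⁻¹] · [m²] = kg·m²·s⁻²·A⁻¹
Only (c) matches kg·m²·s⁻²·A⁻².

(c)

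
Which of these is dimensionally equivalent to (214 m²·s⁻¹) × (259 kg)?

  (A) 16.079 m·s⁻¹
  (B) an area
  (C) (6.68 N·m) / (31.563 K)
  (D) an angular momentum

Reference: [m²·s⁻¹] · [kg] = kg·m²·s⁻¹.
Each option:
  (A) m·s⁻¹
  (B) [area] = m²
  (C) [kg·m²·s⁻²] / [K] = kg·m²·s⁻²·K⁻¹
  (D) [angular momentum] = kg·m²·s⁻¹  ← same
Only (D) matches kg·m²·s⁻¹.

(D)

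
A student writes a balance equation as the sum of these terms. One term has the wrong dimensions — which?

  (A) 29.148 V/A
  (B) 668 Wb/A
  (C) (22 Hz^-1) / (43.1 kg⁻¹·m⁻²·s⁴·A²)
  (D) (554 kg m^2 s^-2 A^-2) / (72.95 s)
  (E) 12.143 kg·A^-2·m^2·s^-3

Work out the base dimensions of each:
  (A) V·A⁻¹ = J·C⁻¹·A⁻¹ = kg·m²·s⁻³·A⁻²
  (B) Wb·A⁻¹ = V·s·A⁻¹ = kg·m²·s⁻²·A⁻²
  (C) [s] / [kg⁻¹·m⁻²·s⁴·A²] = kg·m²·s⁻³·A⁻²
  (D) [kg·m²·s⁻²·A⁻²] / [s] = kg·m²·s⁻³·A⁻²
  (E) kg·m²·s⁻³·A⁻²
All reduce to kg·m²·s⁻³·A⁻² except (B), which is kg·m²·s⁻²·A⁻².

(B)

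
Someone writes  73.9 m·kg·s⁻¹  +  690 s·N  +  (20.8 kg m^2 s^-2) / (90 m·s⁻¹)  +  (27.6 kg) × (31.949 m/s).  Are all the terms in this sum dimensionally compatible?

In SI base units:
  73.9 m·kg·s⁻¹:  kg·m·s⁻¹
  690 s·N:  N·s = kg·m·s⁻²·s = kg·m·s⁻¹
  (20.8 kg m^2 s^-2) / (90 m·s⁻¹):  [kg·m²·s⁻²] / [m·s⁻¹] = kg·m·s⁻¹
  (27.6 kg) × (31.949 m/s):  [kg] · [m·s⁻¹] = kg·m·s⁻¹
Every term reduces to kg·m·s⁻¹.

Yes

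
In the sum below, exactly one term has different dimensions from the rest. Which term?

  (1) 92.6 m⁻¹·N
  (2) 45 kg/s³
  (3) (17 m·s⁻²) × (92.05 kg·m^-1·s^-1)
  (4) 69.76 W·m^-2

In SI base units:
  (1) N·m⁻¹ = kg·m·s⁻²·m⁻¹ = kg·s⁻²
  (2) kg·s⁻³
  (3) [m·s⁻²] · [kg·m⁻¹·s⁻¹] = kg·s⁻³
  (4) W·m⁻² = J·s⁻¹·m⁻² = kg·s⁻³
All reduce to kg·s⁻³ except (1), which is kg·s⁻².

(1)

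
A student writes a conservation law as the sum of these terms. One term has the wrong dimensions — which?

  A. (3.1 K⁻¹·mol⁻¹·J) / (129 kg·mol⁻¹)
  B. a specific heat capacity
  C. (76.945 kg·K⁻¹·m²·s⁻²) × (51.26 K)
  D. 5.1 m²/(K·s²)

In SI base units:
  A. [kg·m²·s⁻²·K⁻¹·mol⁻¹] / [kg·mol⁻¹] = m²·s⁻²·K⁻¹
  B. [specific heat capacity] = m²·s⁻²·K⁻¹
  C. [kg·m²·s⁻²·K⁻¹] · [K] = kg·m²·s⁻²
  D. m²·s⁻²·K⁻¹
All reduce to m²·s⁻²·K⁻¹ except C., which is kg·m²·s⁻².

C.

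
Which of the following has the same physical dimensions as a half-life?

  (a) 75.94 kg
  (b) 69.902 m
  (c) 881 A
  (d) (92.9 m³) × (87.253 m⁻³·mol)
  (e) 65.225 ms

(e)

Reference: [half-life] = s.
Each option:
  (a) kg
  (b) m
  (c) A
  (d) [m³] · [m⁻³·mol] = mol
  (e) s  ← same
Only (e) matches s.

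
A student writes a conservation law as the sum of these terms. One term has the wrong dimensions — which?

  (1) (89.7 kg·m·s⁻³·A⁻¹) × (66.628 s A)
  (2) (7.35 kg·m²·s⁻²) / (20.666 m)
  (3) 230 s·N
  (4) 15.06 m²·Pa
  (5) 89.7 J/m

(3)

Dimensions:
  (1) [kg·m·s⁻³·A⁻¹] · [s·A] = kg·m·s⁻²
  (2) [kg·m²·s⁻²] / [m] = kg·m·s⁻²
  (3) N·s = kg·m·s⁻²·s = kg·m·s⁻¹
  (4) Pa·m² = N·m⁻²·m² = kg·m·s⁻²
  (5) J·m⁻¹ = N·m·m⁻¹ = kg·m·s⁻²
All reduce to kg·m·s⁻² except (3), which is kg·m·s⁻¹.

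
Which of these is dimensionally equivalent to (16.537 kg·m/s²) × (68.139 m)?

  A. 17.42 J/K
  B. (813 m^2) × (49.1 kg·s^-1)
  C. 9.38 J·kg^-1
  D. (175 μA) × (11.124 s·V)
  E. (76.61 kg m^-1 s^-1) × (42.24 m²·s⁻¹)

Reference: [kg·m·s⁻²] · [m] = kg·m²·s⁻².
Each option:
  A. J·K⁻¹ = N·m·K⁻¹ = kg·m²·s⁻²·K⁻¹
  B. [m²] · [kg·s⁻¹] = kg·m²·s⁻¹
  C. J·kg⁻¹ = N·m·kg⁻¹ = m²·s⁻²
  D. [A] · [kg·m²·s⁻²·A⁻¹] = kg·m²·s⁻²  ← same
  E. [kg·m⁻¹·s⁻¹] · [m²·s⁻¹] = kg·m·s⁻²
Only D. matches kg·m²·s⁻².

D.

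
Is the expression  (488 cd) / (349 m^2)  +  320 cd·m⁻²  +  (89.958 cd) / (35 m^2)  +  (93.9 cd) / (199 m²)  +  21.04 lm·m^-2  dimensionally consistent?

Work out the base dimensions of each:
  (488 cd) / (349 m^2):  [cd] / [m²] = m⁻²·cd
  320 cd·m⁻²:  cd·m⁻² = m⁻²·cd
  (89.958 cd) / (35 m^2):  [cd] / [m²] = m⁻²·cd
  (93.9 cd) / (199 m²):  [cd] / [m²] = m⁻²·cd
  21.04 lm·m^-2:  lm·m⁻² = cd·m⁻² = m⁻²·cd
Every term reduces to m⁻²·cd.

Yes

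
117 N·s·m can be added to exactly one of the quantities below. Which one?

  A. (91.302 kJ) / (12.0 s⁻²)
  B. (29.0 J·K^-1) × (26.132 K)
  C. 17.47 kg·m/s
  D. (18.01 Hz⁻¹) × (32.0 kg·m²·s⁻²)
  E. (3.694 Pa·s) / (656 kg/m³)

Reference: N·m·s = kg·m·s⁻²·m·s = kg·m²·s⁻¹.
Each option:
  A. [kg·m²·s⁻²] / [s⁻²] = kg·m²
  B. [kg·m²·s⁻²·K⁻¹] · [K] = kg·m²·s⁻²
  C. kg·m·s⁻¹
  D. [s] · [kg·m²·s⁻²] = kg·m²·s⁻¹  ← same
  E. [kg·m⁻¹·s⁻¹] / [kg·m⁻³] = m²·s⁻¹
Only D. matches kg·m²·s⁻¹.

D.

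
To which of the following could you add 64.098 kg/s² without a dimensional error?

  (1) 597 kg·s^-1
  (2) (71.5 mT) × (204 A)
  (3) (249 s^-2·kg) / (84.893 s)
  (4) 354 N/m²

Reference: kg·s⁻².
Each option:
  (1) kg·s⁻¹
  (2) [kg·s⁻²·A⁻¹] · [A] = kg·s⁻²  ← same
  (3) [kg·s⁻²] / [s] = kg·s⁻³
  (4) N·m⁻² = kg·m·s⁻²·m⁻² = kg·m⁻¹·s⁻²
Only (2) matches kg·s⁻².

(2)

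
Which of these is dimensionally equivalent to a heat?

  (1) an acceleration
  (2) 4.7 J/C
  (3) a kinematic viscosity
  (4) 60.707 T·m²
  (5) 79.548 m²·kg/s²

(5)

Reference: [heat] = kg·m²·s⁻².
Each option:
  (1) [acceleration] = m·s⁻²
  (2) J·C⁻¹ = N·m·(s·A)⁻¹ = kg·m²·s⁻³·A⁻¹
  (3) [kinematic viscosity] = m²·s⁻¹
  (4) T·m² = Wb·m⁻²·m² = kg·m²·s⁻²·A⁻¹
  (5) kg·m²·s⁻²  ← same
Only (5) matches kg·m²·s⁻².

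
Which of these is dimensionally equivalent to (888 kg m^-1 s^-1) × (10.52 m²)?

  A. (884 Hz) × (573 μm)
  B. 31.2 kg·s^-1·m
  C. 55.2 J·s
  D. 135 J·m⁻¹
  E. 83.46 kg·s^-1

Reference: [kg·m⁻¹·s⁻¹] · [m²] = kg·m·s⁻¹.
Each option:
  A. [s⁻¹] · [m] = m·s⁻¹
  B. kg·m·s⁻¹  ← same
  C. J·s = N·m·s = kg·m²·s⁻¹
  D. J·m⁻¹ = N·m·m⁻¹ = kg·m·s⁻²
  E. kg·s⁻¹
Only B. matches kg·m·s⁻¹.

B.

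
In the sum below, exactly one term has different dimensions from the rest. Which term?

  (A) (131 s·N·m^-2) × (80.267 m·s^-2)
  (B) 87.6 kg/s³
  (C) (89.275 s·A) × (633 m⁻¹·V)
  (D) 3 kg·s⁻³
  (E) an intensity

(C)

In SI base units:
  (A) [kg·m⁻¹·s⁻¹] · [m·s⁻²] = kg·s⁻³
  (B) kg·s⁻³
  (C) [s·A] · [kg·m·s⁻³·A⁻¹] = kg·m·s⁻²
  (D) kg·s⁻³
  (E) [intensity] = kg·s⁻³
All reduce to kg·s⁻³ except (C), which is kg·m·s⁻².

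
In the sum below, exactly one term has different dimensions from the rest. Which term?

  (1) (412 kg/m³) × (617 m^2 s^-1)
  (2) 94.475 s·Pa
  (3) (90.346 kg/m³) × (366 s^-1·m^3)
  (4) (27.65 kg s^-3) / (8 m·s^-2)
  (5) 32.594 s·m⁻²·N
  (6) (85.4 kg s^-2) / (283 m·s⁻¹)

(3)

Expand each in SI base units:
  (1) [kg·m⁻³] · [m²·s⁻¹] = kg·m⁻¹·s⁻¹
  (2) Pa·s = N·m⁻²·s = kg·m⁻¹·s⁻¹
  (3) [kg·m⁻³] · [m³·s⁻¹] = kg·s⁻¹
  (4) [kg·s⁻³] / [m·s⁻²] = kg·m⁻¹·s⁻¹
  (5) N·s·m⁻² = kg·m·s⁻²·s·m⁻² = kg·m⁻¹·s⁻¹
  (6) [kg·s⁻²] / [m·s⁻¹] = kg·m⁻¹·s⁻¹
All reduce to kg·m⁻¹·s⁻¹ except (3), which is kg·s⁻¹.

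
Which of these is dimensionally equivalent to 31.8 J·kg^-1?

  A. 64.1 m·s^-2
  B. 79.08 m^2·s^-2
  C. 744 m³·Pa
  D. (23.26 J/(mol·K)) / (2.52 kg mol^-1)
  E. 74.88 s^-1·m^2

B.

Reference: J·kg⁻¹ = N·m·kg⁻¹ = m²·s⁻².
Each option:
  A. m·s⁻²
  B. m²·s⁻²  ← same
  C. Pa·m³ = N·m⁻²·m³ = kg·m²·s⁻²
  D. [kg·m²·s⁻²·K⁻¹·mol⁻¹] / [kg·mol⁻¹] = m²·s⁻²·K⁻¹
  E. m²·s⁻¹
Only B. matches m²·s⁻².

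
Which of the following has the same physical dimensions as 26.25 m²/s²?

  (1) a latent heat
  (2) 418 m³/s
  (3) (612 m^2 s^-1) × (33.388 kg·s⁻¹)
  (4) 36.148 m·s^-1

(1)

Reference: m²·s⁻².
Each option:
  (1) [latent heat] = m²·s⁻²  ← same
  (2) m³·s⁻¹
  (3) [m²·s⁻¹] · [kg·s⁻¹] = kg·m²·s⁻²
  (4) m·s⁻¹
Only (1) matches m²·s⁻².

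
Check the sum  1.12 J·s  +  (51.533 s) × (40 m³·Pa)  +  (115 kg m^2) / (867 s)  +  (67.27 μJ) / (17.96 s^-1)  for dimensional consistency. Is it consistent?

Yes

Expand each in SI base units:
  1.12 J·s:  J·s = N·m·s = kg·m²·s⁻¹
  (51.533 s) × (40 m³·Pa):  [s] · [kg·m²·s⁻²] = kg·m²·s⁻¹
  (115 kg m^2) / (867 s):  [kg·m²] / [s] = kg·m²·s⁻¹
  (67.27 μJ) / (17.96 s^-1):  [kg·m²·s⁻²] / [s⁻¹] = kg·m²·s⁻¹
Every term reduces to kg·m²·s⁻¹.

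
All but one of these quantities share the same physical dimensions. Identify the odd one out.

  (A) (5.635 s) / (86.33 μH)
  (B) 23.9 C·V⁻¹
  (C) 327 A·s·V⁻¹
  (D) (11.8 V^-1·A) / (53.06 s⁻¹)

(A)

Expand each in SI base units:
  (A) [s] / [kg·m²·s⁻²·A⁻²] = kg⁻¹·m⁻²·s³·A²
  (B) C·V⁻¹ = s·A·(J·C⁻¹)⁻¹ = kg⁻¹·m⁻²·s⁴·A²
  (C) A·s·V⁻¹ = A·s·(J·C⁻¹)⁻¹ = kg⁻¹·m⁻²·s⁴·A²
  (D) [kg⁻¹·m⁻²·s³·A²] / [s⁻¹] = kg⁻¹·m⁻²·s⁴·A²
All reduce to kg⁻¹·m⁻²·s⁴·A² except (A), which is kg⁻¹·m⁻²·s³·A².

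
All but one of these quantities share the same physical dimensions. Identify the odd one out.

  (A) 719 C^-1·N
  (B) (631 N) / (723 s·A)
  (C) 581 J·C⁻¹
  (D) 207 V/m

Dimensions:
  (A) N·C⁻¹ = kg·m·s⁻²·(s·A)⁻¹ = kg·m·s⁻³·A⁻¹
  (B) [kg·m·s⁻²] / [s·A] = kg·m·s⁻³·A⁻¹
  (C) J·C⁻¹ = N·m·(s·A)⁻¹ = kg·m²·s⁻³·A⁻¹
  (D) V·m⁻¹ = J·C⁻¹·m⁻¹ = kg·m·s⁻³·A⁻¹
All reduce to kg·m·s⁻³·A⁻¹ except (C), which is kg·m²·s⁻³·A⁻¹.

(C)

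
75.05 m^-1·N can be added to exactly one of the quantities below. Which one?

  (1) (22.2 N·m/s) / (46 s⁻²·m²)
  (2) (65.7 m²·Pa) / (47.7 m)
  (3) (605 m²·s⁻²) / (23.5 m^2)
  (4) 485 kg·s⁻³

(2)

Reference: N·m⁻¹ = kg·m·s⁻²·m⁻¹ = kg·s⁻².
Each option:
  (1) [kg·m²·s⁻³] / [m²·s⁻²] = kg·s⁻¹
  (2) [kg·m·s⁻²] / [m] = kg·s⁻²  ← same
  (3) [m²·s⁻²] / [m²] = s⁻²
  (4) kg·s⁻³
Only (2) matches kg·s⁻².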